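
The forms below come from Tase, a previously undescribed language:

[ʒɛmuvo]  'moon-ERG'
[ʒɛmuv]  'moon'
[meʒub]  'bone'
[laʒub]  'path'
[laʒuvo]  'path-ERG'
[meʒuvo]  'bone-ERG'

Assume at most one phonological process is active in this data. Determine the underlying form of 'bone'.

The stem for 'bone' ends in [v] in [meʒuvo] but [b] in [meʒub].
The stem 'moon' ([ʒɛmuvo], [ʒɛmuv]) shows [v] unchanged in both environments, so [v] cannot be basic with [b] derived in isolation.
The alternation reflects intervocalic spirantization: voiced stops become fricatives between vowels. /b/ is underlying.

/meʒub/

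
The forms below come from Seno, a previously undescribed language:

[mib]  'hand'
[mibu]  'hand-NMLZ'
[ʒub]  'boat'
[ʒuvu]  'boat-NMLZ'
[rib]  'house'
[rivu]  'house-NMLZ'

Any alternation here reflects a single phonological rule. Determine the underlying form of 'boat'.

/ʒuv/

In [ʒub] and [ʒuvu] the final segment of 'boat' alternates: [b] ~ [v].
But 'hand' keeps [b] in both environments ([mib], [mibu]), so there is no rule changing /b/ to [v] before the NMLZ suffix.
Therefore /v/ is basic and [b] is derived by word-final hardening (voiced fricatives become stops word-finally).
So 'boat' = /ʒuv/.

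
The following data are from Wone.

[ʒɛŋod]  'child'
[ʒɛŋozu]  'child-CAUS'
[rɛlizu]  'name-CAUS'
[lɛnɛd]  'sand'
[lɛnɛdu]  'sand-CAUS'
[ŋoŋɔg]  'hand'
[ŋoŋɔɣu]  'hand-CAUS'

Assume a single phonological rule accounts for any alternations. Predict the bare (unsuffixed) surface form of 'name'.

[rɛlid]

The root 'child' surfaces as [ʒɛŋod] and [ʒɛŋozu], with a stem-final [d] ~ [z] alternation.
The stem 'sand' ([lɛnɛd], [lɛnɛdu]) shows [d] unchanged in both environments, so [d] cannot be basic with [z] derived before the CAUS suffix.
So /z/ is underlying, and a rule of word-final hardening — voiced fricatives become stops word-finally — gives [d].
From [rɛlizu] the stem 'name' is /rɛliz/; word-finally this yields [rɛlid].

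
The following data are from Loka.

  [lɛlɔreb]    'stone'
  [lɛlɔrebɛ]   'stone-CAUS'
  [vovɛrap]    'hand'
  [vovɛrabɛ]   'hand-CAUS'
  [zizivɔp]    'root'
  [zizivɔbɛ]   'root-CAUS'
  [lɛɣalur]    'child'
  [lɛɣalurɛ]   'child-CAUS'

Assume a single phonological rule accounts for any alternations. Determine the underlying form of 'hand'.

The stem for 'hand' ends in [p] in [vovɛrap] but [b] in [vovɛrabɛ].
Compare 'stone', with invariant [b] in [lɛlɔreb] and [lɛlɔrebɛ]: an analysis with underlying /b/ and a rule producing [p] in isolation would wrongly predict alternation here too.
The alternation reflects intervocalic voicing: voiceless stops become voiced between vowels. /p/ is underlying.

/vovɛrap/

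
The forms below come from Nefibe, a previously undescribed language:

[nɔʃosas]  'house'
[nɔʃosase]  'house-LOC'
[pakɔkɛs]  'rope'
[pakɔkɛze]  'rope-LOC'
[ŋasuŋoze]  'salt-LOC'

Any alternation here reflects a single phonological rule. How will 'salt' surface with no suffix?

The root 'rope' surfaces as [pakɔkɛs] and [pakɔkɛze], with a stem-final [s] ~ [z] alternation.
But 'house' keeps [s] in both environments ([nɔʃosas], [nɔʃosase]), so there is no rule changing /s/ to [z] before the LOC suffix.
Therefore /z/ is basic and [s] is derived by word-final obstruent devoicing (voiced obstruents become voiceless word-finally).
From [ŋasuŋoze] the stem 'salt' is /ŋasuŋoz/; word-finally this yields [ŋasuŋos].

[ŋasuŋos]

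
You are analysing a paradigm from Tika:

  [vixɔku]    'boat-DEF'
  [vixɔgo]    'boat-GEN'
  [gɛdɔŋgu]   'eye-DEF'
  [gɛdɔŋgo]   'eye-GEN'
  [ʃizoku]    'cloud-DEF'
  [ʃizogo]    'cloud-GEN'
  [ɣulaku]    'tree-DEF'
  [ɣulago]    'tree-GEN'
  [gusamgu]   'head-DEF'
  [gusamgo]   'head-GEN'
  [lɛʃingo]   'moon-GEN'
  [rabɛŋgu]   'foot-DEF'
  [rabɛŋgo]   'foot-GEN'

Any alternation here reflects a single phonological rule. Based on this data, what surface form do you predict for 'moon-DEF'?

[lɛʃingu]

The DEF morpheme has two allomorphs, [-gu] and [-ku].
By contrast the GEN suffix keeps its initial [g] throughout — that segment must be underlying.
The DEF suffix is therefore /-ku/ underlyingly, with post-nasal voicing: voiceless stops become voiced after a nasal.
After 'moon', which ends in a nasal, the suffix surfaces as [-gu], giving [lɛʃingu].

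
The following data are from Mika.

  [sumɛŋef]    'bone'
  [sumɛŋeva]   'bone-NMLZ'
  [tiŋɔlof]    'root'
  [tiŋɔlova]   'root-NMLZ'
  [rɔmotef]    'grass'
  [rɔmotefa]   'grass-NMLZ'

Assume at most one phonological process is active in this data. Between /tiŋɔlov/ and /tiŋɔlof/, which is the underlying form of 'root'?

'root' shows [f] ~ [v] at the end of the stem ([tiŋɔlof] vs [tiŋɔlova]).
Compare 'grass', with invariant [f] in [rɔmotef] and [rɔmotefa]: an analysis with underlying /f/ and a rule producing [v] before the NMLZ suffix would wrongly predict alternation here too.
Therefore /v/ is basic and [f] is derived by word-final obstruent devoicing (voiced obstruents become voiceless word-finally).

/tiŋɔlov/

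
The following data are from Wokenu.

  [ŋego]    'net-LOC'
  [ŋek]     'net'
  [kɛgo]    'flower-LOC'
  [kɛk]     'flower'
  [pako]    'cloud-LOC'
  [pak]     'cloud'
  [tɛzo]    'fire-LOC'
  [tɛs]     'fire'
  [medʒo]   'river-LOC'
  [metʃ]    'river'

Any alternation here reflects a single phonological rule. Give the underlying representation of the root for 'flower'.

/kɛg/

The stem for 'flower' ends in [g] in [kɛgo] but [k] in [kɛk].
The stem 'cloud' ([pako], [pak]) shows [k] unchanged in both environments, so [k] cannot be basic with [g] derived before the LOC suffix.
Therefore /g/ is basic and [k] is derived by word-final obstruent devoicing (voiced obstruents become voiceless word-finally).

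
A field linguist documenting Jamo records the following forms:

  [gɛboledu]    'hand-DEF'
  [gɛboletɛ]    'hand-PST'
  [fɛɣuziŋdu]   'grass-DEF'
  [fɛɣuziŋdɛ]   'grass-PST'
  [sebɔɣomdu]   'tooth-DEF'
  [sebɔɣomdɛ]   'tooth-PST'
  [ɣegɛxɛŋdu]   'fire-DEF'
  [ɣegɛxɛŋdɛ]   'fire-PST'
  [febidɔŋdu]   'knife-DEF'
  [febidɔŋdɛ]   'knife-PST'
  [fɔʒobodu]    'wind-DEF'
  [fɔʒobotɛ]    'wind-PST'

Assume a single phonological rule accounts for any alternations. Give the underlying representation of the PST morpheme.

/-tɛ/

The PST morpheme has two allomorphs, [-dɛ] and [-tɛ].
The DEF suffix, which begins with [d], is invariant after every stem; so [d] is not altered by any rule here.
The PST suffix is therefore /-tɛ/ underlyingly, with post-nasal voicing: voiceless stops become voiced after a nasal.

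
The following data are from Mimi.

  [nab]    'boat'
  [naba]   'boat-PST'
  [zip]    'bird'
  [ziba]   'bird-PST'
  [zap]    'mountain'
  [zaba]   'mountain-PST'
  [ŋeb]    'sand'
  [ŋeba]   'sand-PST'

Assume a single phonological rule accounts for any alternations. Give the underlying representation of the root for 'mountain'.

/zap/

The root 'mountain' surfaces as [zap] and [zaba], with a stem-final [p] ~ [b] alternation.
The stem 'sand' ([ŋeb], [ŋeba]) shows [b] unchanged in both environments, so [b] cannot be basic with [p] derived in isolation.
So /p/ is underlying, and a rule of intervocalic voicing — voiceless stops become voiced between vowels — gives [b].
Hence 'mountain' is /zap/ underlyingly.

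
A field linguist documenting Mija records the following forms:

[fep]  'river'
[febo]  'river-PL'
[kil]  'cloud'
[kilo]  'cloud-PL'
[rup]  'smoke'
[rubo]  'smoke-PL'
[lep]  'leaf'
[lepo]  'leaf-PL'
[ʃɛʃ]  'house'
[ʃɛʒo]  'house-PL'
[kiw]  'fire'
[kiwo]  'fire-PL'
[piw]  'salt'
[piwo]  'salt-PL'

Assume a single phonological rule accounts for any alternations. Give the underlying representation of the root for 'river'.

The stem for 'river' ends in [p] in [fep] but [b] in [febo].
But 'leaf' keeps [p] in both environments ([lep], [lepo]), so there is no rule changing /p/ to [b] before the PL suffix.
The alternation reflects word-final obstruent devoicing: voiced obstruents become voiceless word-finally. /b/ is underlying.

/feb/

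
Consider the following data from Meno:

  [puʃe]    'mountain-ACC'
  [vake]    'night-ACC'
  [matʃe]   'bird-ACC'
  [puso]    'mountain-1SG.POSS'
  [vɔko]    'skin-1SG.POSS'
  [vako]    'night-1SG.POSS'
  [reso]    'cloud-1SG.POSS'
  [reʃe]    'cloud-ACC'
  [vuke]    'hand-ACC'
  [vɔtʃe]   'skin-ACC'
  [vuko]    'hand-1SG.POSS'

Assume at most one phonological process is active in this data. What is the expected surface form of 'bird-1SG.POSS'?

In [vɔko] and [vɔtʃe] the final segment of 'skin' alternates: [k] ~ [tʃ].
But 'hand' keeps [k] in both environments ([vuko], [vuke]), so there is no rule changing /k/ to [tʃ] before the ACC suffix.
So /tʃ/ is underlying, and a rule of depalatalization — palato-alveolar /tʃ/ and /ʃ/ become [k] and [s] when no front vowel follows — gives [k].
From [matʃe] the stem 'bird' is /matʃ/; when no front vowel follows this yields [mako].

[mako]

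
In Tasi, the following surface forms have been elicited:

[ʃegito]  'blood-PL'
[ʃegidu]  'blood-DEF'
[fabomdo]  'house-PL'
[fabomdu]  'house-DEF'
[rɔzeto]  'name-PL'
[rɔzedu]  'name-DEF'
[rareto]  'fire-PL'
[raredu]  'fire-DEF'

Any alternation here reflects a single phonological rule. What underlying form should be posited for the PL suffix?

The PL morpheme has two allomorphs, [-do] and [-to].
By contrast the DEF suffix keeps its initial [d] throughout — that segment must be underlying.
So the underlying form is /-to/, and voiceless stops become voiced after a nasal.

/-to/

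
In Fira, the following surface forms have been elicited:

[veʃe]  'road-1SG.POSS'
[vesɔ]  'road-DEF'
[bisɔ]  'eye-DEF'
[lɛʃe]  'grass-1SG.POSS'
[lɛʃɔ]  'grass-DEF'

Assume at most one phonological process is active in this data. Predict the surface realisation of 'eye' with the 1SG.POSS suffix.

[biʃe]

'road' shows [ʃ] ~ [s] at the end of the stem ([veʃe] vs [vesɔ]).
The stem 'grass' ([lɛʃe], [lɛʃɔ]) shows [ʃ] unchanged in both environments, so [ʃ] cannot be basic with [s] derived before the DEF suffix.
Therefore /s/ is basic and [ʃ] is derived by palatalization before a front vowel (/s/ becomes palato-alveolar [ʃ] before a front vowel).
The one attested form of 'eye', [bisɔ], shows underlying /bis/. Applying the same rule before a front vowel gives [biʃe].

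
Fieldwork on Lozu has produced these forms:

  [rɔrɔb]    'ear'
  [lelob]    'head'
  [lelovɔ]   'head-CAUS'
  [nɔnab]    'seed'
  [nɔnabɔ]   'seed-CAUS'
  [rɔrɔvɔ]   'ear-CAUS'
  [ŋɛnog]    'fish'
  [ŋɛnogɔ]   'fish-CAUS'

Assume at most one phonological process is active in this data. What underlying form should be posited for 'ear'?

/rɔrɔv/

The root 'ear' surfaces as [rɔrɔvɔ] and [rɔrɔb], with a stem-final [v] ~ [b] alternation.
If /b/ were underlying and a rule turned it into [v] before the CAUS suffix, 'seed' would also alternate; but it has [b] in both [nɔnabɔ] and [nɔnab].
The alternation reflects word-final hardening: voiced fricatives become stops word-finally. /v/ is underlying.
The underlying form of 'ear' is therefore /rɔrɔv/.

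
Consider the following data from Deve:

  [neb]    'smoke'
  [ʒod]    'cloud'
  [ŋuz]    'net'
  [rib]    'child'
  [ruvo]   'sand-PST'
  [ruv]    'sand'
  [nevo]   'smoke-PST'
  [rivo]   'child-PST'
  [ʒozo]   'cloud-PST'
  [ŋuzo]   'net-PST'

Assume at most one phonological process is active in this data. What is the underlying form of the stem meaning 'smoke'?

/neb/

The root 'smoke' surfaces as [neb] and [nevo], with a stem-final [b] ~ [v] alternation.
If /v/ were underlying and a rule turned it into [b] in isolation, 'sand' would also alternate; but it has [v] in both [ruv] and [ruvo].
The underlying segment must be /b/; voiced stops become fricatives between vowels, yielding [v] there.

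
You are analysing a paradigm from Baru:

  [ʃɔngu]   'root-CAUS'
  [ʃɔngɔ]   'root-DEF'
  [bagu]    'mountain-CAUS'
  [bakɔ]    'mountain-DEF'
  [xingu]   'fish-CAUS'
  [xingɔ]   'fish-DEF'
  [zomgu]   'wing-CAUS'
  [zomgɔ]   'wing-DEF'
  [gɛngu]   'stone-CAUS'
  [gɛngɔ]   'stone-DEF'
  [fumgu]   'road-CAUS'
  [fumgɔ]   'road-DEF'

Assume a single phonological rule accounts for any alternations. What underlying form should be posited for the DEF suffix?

/-kɔ/

The DEF suffix surfaces as [-gɔ] and [-kɔ], depending on the final segment of the stem.
The CAUS suffix, which begins with [g], is invariant after every stem; so [g] is not altered by any rule here.
The DEF suffix is therefore /-kɔ/ underlyingly, with post-nasal voicing: voiceless stops become voiced after a nasal.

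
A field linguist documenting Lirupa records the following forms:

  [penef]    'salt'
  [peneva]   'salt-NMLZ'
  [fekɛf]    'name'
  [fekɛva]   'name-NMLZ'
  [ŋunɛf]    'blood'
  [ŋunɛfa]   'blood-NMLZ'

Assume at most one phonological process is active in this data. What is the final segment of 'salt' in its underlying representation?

The stem for 'salt' ends in [f] in [penef] but [v] in [peneva].
Compare 'blood', with invariant [f] in [ŋunɛf] and [ŋunɛfa]: an analysis with underlying /f/ and a rule producing [v] before the NMLZ suffix would wrongly predict alternation here too.
The underlying segment must be /v/; voiced obstruents become voiceless word-finally, yielding [f] there.

/v/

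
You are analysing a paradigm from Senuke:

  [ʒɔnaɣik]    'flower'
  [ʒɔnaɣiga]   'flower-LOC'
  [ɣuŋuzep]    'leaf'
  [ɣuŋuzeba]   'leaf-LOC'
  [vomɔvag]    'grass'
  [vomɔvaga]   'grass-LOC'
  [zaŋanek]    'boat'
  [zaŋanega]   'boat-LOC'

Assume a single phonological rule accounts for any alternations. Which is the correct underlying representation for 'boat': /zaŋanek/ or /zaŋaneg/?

/zaŋanek/

In [zaŋanek] and [zaŋanega] the final segment of 'boat' alternates: [k] ~ [g].
If /g/ were underlying and a rule turned it into [k] in isolation, 'grass' would also alternate; but it has [g] in both [vomɔvag] and [vomɔvaga].
Therefore /k/ is basic and [g] is derived by intervocalic voicing (voiceless stops become voiced between vowels).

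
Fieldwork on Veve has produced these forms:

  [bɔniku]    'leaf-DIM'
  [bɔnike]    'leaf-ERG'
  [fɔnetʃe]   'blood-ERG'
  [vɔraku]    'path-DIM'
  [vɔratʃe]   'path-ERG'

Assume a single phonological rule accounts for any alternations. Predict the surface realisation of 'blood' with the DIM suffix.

In [vɔraku] and [vɔratʃe] the final segment of 'path' alternates: [k] ~ [tʃ].
But 'leaf' keeps [k] in both environments ([bɔniku], [bɔnike]), so there is no rule changing /k/ to [tʃ] before the ERG suffix.
The alternation reflects depalatalization: palato-alveolar /tʃ/ becomes [k] when no front vowel follows. /tʃ/ is underlying.
The one attested form of 'blood', [fɔnetʃe], shows underlying /fɔnetʃ/. Applying the same rule when no front vowel follows gives [fɔneku].

[fɔneku]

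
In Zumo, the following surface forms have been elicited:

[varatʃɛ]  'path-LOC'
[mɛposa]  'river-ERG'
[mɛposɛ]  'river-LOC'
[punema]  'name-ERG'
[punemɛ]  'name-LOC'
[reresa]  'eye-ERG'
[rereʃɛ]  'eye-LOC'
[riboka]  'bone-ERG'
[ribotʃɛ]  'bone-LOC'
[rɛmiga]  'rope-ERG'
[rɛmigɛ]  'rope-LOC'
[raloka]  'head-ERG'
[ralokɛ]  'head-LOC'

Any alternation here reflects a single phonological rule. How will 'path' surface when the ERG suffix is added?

'bone' shows [k] ~ [tʃ] at the end of the stem ([riboka] vs [ribotʃɛ]).
But 'head' keeps [k] in both environments ([raloka], [ralokɛ]), so there is no rule changing /k/ to [tʃ] before the LOC suffix.
Therefore /tʃ/ is basic and [k] is derived by depalatalization (palato-alveolar /tʃ/ and /ʃ/ become [k] and [s] when no front vowel follows).
The one attested form of 'path', [varatʃɛ], shows underlying /varatʃ/. Applying the same rule when no front vowel follows gives [varaka].

[varaka]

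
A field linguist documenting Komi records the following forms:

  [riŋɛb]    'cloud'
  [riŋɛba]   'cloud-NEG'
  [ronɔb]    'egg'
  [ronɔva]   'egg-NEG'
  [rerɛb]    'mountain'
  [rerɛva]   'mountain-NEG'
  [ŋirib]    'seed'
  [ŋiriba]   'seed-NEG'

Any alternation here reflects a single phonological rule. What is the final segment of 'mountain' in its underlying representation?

/v/

The stem for 'mountain' ends in [b] in [rerɛb] but [v] in [rerɛva].
The stem 'cloud' ([riŋɛb], [riŋɛba]) shows [b] unchanged in both environments, so [b] cannot be basic with [v] derived before the NEG suffix.
Therefore /v/ is basic and [b] is derived by word-final hardening (voiced fricatives become stops word-finally).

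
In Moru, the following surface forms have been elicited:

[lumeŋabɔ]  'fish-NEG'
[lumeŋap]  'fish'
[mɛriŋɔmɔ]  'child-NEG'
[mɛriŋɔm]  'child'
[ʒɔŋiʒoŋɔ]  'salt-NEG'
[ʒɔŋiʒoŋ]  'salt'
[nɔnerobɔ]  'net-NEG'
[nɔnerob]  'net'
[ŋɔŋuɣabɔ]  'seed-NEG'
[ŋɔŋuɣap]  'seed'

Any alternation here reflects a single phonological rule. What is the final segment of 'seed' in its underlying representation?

/p/

In [ŋɔŋuɣabɔ] and [ŋɔŋuɣap] the final segment of 'seed' alternates: [b] ~ [p].
The stem 'net' ([nɔnerobɔ], [nɔnerob]) shows [b] unchanged in both environments, so [b] cannot be basic with [p] derived in isolation.
So /p/ is underlying, and a rule of intervocalic voicing — voiceless stops become voiced between vowels — gives [b].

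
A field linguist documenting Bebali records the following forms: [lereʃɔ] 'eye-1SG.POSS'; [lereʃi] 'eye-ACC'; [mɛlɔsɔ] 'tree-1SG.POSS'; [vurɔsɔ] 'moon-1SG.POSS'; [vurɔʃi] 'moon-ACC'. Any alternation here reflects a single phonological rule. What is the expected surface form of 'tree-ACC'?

[mɛlɔʃi]

The stem for 'moon' ends in [s] in [vurɔsɔ] but [ʃ] in [vurɔʃi].
The stem 'eye' ([lereʃɔ], [lereʃi]) shows [ʃ] unchanged in both environments, so [ʃ] cannot be basic with [s] derived before the 1SG.POSS suffix.
Therefore /s/ is basic and [ʃ] is derived by palatalization before a front vowel (/s/ becomes palato-alveolar [ʃ] before a front vowel).
The one attested form of 'tree', [mɛlɔsɔ], shows underlying /mɛlɔs/. Applying the same rule before a front vowel gives [mɛlɔʃi].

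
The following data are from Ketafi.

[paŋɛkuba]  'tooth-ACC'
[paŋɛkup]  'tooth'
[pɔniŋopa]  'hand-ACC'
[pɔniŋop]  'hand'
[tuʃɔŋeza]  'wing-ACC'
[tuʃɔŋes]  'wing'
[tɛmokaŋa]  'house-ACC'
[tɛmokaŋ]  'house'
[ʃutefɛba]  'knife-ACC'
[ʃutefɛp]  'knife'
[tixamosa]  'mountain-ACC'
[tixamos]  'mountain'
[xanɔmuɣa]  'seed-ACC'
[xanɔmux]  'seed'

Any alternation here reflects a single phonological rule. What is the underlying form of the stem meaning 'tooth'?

The root 'tooth' surfaces as [paŋɛkuba] and [paŋɛkup], with a stem-final [b] ~ [p] alternation.
If /p/ were underlying and a rule turned it into [b] before the ACC suffix, 'hand' would also alternate; but it has [p] in both [pɔniŋopa] and [pɔniŋop].
The alternation reflects word-final obstruent devoicing: voiced obstruents become voiceless word-finally. /b/ is underlying.
The underlying form of 'tooth' is therefore /paŋɛkub/.

/paŋɛkub/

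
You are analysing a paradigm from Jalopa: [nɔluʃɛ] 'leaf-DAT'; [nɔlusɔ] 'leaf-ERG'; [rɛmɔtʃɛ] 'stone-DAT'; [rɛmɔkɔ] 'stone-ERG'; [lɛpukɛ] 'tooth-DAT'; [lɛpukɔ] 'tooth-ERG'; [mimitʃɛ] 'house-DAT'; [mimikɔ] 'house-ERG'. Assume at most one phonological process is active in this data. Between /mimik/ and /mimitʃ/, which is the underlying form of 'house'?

'house' shows [tʃ] ~ [k] at the end of the stem ([mimitʃɛ] vs [mimikɔ]).
But 'tooth' keeps [k] in both environments ([lɛpukɛ], [lɛpukɔ]), so there is no rule changing /k/ to [tʃ] before the DAT suffix.
The alternation reflects depalatalization: palato-alveolar /tʃ/ and /ʃ/ become [k] and [s] when no front vowel follows. /tʃ/ is underlying.

/mimitʃ/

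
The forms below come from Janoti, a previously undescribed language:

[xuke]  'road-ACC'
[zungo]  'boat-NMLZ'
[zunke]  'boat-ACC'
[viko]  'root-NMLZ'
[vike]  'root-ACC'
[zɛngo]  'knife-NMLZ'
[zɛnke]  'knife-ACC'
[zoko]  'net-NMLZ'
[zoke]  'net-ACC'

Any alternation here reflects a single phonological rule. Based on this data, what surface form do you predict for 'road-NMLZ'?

[xuko]

The NMLZ morpheme has two allomorphs, [-go] and [-ko].
The ACC suffix, which begins with [k], is invariant after every stem; so [k] is not altered by any rule here.
The NMLZ suffix is therefore /-go/ underlyingly, with post-vocalic devoicing: voiced stops become voiceless after a vowel.
After 'road', which ends in a vowel, the suffix surfaces as [-ko], giving [xuko].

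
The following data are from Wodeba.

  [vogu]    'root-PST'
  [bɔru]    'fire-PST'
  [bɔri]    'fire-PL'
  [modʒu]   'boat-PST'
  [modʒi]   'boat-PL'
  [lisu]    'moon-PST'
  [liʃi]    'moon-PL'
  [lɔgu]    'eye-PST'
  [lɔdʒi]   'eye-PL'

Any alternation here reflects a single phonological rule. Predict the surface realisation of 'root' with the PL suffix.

'eye' shows [g] ~ [dʒ] at the end of the stem ([lɔgu] vs [lɔdʒi]).
The stem 'boat' ([modʒu], [modʒi]) shows [dʒ] unchanged in both environments, so [dʒ] cannot be basic with [g] derived before the PST suffix.
Therefore /g/ is basic and [dʒ] is derived by palatalization before a front vowel (/g/ and /s/ become palato-alveolar [dʒ] and [ʃ] before a front vowel).
From [vogu] the stem 'root' is /vog/; before a front vowel this yields [vodʒi].

[vodʒi]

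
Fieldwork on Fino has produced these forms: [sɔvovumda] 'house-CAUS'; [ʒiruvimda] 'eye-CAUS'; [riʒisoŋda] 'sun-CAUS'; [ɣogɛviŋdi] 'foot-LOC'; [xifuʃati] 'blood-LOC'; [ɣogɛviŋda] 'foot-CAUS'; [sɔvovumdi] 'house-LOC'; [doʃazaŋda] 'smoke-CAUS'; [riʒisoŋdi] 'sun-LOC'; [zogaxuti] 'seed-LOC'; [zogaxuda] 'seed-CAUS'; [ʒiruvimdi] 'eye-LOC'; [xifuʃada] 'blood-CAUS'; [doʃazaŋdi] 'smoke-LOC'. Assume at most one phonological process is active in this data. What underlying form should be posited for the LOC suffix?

/-ti/

The LOC suffix surfaces as [-di] and [-ti], depending on the final segment of the stem.
By contrast the CAUS suffix keeps its initial [d] throughout — that segment must be underlying.
The LOC suffix is therefore /-ti/ underlyingly, with post-nasal voicing: voiceless stops become voiced after a nasal.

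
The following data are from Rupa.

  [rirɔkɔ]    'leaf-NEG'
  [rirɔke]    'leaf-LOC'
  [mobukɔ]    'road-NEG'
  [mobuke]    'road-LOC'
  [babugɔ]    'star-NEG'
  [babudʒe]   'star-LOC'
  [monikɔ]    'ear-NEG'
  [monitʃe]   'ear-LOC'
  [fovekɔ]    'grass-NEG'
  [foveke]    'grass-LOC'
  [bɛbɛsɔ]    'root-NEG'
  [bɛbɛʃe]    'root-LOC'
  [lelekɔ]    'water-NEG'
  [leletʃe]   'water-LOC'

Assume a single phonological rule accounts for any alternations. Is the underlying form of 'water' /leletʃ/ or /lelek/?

The root 'water' surfaces as [lelekɔ] and [leletʃe], with a stem-final [k] ~ [tʃ] alternation.
The stem 'leaf' ([rirɔkɔ], [rirɔke]) shows [k] unchanged in both environments, so [k] cannot be basic with [tʃ] derived before the LOC suffix.
Therefore /tʃ/ is basic and [k] is derived by depalatalization (palato-alveolar /tʃ/, /dʒ/ and /ʃ/ become [k], [g] and [s] when no front vowel follows).

/leletʃ/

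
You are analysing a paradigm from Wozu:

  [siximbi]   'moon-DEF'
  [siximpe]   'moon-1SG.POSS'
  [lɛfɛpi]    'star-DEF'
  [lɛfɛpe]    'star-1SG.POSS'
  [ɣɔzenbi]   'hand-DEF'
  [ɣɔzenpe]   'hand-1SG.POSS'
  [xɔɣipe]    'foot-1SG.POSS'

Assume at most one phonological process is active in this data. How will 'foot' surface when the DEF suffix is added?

[xɔɣipi]

The DEF morpheme has two allomorphs, [-bi] and [-pi].
The 1SG.POSS suffix, which begins with [p], is invariant after every stem; so [p] is not altered by any rule here.
So the underlying form is /-bi/, and voiced stops become voiceless after a vowel.
After 'foot', which ends in a vowel, the suffix surfaces as [-pi], giving [xɔɣipi].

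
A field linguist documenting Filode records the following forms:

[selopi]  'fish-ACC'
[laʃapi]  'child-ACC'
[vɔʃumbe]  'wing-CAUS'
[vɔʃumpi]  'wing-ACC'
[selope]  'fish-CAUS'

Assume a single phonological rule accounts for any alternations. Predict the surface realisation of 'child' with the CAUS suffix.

The CAUS suffix surfaces as [-be] and [-pe], depending on the final segment of the stem.
The ACC suffix, which begins with [p], is invariant after every stem; so [p] is not altered by any rule here.
So the underlying form is /-be/, and voiced stops become voiceless after a vowel.
After 'child', which ends in a vowel, the suffix surfaces as [-pe], giving [laʃape].

[laʃape]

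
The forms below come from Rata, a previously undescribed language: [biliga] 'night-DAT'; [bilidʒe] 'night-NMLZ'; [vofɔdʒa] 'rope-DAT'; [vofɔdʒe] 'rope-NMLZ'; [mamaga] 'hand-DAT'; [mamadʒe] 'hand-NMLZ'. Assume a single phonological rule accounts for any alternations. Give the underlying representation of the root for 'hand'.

/mamag/

The stem for 'hand' ends in [g] in [mamaga] but [dʒ] in [mamadʒe].
But 'rope' keeps [dʒ] in both environments ([vofɔdʒa], [vofɔdʒe]), so there is no rule changing /dʒ/ to [g] before the DAT suffix.
Therefore /g/ is basic and [dʒ] is derived by palatalization before a front vowel (/g/ becomes palato-alveolar [dʒ] before a front vowel).
So 'hand' = /mamag/.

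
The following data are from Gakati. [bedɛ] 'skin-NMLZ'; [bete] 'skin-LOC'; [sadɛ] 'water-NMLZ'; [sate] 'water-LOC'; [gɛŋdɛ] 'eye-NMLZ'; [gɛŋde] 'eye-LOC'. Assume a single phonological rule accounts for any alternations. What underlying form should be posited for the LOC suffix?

The LOC suffix surfaces as [-de] and [-te], depending on the final segment of the stem.
The NMLZ suffix, which begins with [d], is invariant after every stem; so [d] is not altered by any rule here.
So the underlying form is /-te/, and voiceless stops become voiced after a nasal.

/-te/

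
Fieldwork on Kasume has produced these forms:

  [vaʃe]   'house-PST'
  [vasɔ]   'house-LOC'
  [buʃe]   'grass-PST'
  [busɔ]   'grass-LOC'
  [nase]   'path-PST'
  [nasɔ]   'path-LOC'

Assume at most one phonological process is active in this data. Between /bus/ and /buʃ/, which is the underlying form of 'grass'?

/buʃ/

'grass' shows [ʃ] ~ [s] at the end of the stem ([buʃe] vs [busɔ]).
The stem 'path' ([nase], [nasɔ]) shows [s] unchanged in both environments, so [s] cannot be basic with [ʃ] derived before the PST suffix.
Therefore /ʃ/ is basic and [s] is derived by depalatalization (palato-alveolar /ʃ/ becomes [s] when no front vowel follows).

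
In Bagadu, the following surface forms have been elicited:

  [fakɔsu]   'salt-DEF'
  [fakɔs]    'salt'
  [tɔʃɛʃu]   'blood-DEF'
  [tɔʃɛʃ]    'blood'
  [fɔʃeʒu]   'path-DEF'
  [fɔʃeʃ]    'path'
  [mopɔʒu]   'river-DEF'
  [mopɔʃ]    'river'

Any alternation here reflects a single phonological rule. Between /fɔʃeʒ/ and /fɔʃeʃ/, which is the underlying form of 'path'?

/fɔʃeʒ/

'path' shows [ʒ] ~ [ʃ] at the end of the stem ([fɔʃeʒu] vs [fɔʃeʃ]).
The stem 'blood' ([tɔʃɛʃu], [tɔʃɛʃ]) shows [ʃ] unchanged in both environments, so [ʃ] cannot be basic with [ʒ] derived before the DEF suffix.
So /ʒ/ is underlying, and a rule of word-final obstruent devoicing — voiced obstruents become voiceless word-finally — gives [ʃ].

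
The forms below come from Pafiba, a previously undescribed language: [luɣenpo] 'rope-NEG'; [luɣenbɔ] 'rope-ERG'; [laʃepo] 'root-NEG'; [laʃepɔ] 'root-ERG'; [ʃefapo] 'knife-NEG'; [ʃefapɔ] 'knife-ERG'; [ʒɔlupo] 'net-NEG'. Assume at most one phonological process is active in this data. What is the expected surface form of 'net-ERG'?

The ERG suffix surfaces as [-bɔ] and [-pɔ], depending on the final segment of the stem.
By contrast the NEG suffix keeps its initial [p] throughout — that segment must be underlying.
So the underlying form is /-bɔ/, and voiced stops become voiceless after a vowel.
After 'net', which ends in a vowel, the suffix surfaces as [-pɔ], giving [ʒɔlupɔ].

[ʒɔlupɔ]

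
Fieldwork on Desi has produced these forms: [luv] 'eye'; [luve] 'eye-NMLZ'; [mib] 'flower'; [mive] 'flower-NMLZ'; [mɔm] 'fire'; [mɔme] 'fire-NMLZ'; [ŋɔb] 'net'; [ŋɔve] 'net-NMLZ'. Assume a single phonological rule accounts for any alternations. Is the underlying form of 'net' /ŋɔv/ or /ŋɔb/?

/ŋɔb/

The stem for 'net' ends in [b] in [ŋɔb] but [v] in [ŋɔve].
Compare 'eye', with invariant [v] in [luv] and [luve]: an analysis with underlying /v/ and a rule producing [b] in isolation would wrongly predict alternation here too.
So /b/ is underlying, and a rule of intervocalic spirantization — voiced stops become fricatives between vowels — gives [v].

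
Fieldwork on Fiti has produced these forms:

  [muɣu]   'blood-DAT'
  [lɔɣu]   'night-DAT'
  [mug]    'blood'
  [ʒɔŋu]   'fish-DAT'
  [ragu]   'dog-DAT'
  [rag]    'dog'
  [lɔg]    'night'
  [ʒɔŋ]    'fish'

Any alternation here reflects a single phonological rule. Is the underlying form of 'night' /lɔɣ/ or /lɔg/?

/lɔɣ/

The root 'night' surfaces as [lɔɣu] and [lɔg], with a stem-final [ɣ] ~ [g] alternation.
But 'dog' keeps [g] in both environments ([ragu], [rag]), so there is no rule changing /g/ to [ɣ] before the DAT suffix.
The underlying segment must be /ɣ/; voiced fricatives become stops word-finally, yielding [g] there.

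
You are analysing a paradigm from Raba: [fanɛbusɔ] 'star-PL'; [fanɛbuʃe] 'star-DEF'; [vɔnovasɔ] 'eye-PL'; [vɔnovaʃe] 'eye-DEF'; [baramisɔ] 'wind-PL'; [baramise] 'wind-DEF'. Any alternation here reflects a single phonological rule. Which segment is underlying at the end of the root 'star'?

/ʃ/

In [fanɛbusɔ] and [fanɛbuʃe] the final segment of 'star' alternates: [s] ~ [ʃ].
If /s/ were underlying and a rule turned it into [ʃ] before the DEF suffix, 'wind' would also alternate; but it has [s] in both [baramisɔ] and [baramise].
So /ʃ/ is underlying, and a rule of depalatalization — palato-alveolar /ʃ/ becomes [s] when no front vowel follows — gives [s].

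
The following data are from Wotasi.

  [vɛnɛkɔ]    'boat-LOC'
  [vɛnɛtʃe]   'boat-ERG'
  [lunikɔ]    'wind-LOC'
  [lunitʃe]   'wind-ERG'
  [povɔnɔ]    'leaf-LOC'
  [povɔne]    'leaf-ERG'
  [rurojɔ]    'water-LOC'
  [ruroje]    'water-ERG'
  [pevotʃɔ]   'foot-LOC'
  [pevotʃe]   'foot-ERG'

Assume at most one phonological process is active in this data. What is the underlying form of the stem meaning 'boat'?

The root 'boat' surfaces as [vɛnɛkɔ] and [vɛnɛtʃe], with a stem-final [k] ~ [tʃ] alternation.
If /tʃ/ were underlying and a rule turned it into [k] before the LOC suffix, 'foot' would also alternate; but it has [tʃ] in both [pevotʃɔ] and [pevotʃe].
The alternation reflects palatalization before a front vowel: /k/ becomes palato-alveolar [tʃ] before a front vowel. /k/ is underlying.
So 'boat' = /vɛnɛk/.

/vɛnɛk/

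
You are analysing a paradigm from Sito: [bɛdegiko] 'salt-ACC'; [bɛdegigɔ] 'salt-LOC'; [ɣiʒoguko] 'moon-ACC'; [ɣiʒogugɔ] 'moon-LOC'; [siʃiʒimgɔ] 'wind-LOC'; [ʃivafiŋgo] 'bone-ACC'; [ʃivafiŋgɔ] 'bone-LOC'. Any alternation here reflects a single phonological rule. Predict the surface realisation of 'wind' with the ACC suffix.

[siʃiʒimgo]

The ACC suffix surfaces as [-go] and [-ko], depending on the final segment of the stem.
The LOC suffix, which begins with [g], is invariant after every stem; so [g] is not altered by any rule here.
So the underlying form is /-ko/, and voiceless stops become voiced after a nasal.
After 'wind', which ends in a nasal, the suffix surfaces as [-go], giving [siʃiʒimgo].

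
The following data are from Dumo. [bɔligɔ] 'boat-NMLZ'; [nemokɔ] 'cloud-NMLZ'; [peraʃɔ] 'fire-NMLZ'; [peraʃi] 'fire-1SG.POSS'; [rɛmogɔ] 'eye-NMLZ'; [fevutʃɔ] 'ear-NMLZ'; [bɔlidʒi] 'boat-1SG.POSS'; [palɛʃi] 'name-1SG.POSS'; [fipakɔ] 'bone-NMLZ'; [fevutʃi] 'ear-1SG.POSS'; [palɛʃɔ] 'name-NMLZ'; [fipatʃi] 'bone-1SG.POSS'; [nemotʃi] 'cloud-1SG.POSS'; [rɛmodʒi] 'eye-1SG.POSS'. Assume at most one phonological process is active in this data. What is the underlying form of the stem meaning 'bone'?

The stem for 'bone' ends in [k] in [fipakɔ] but [tʃ] in [fipatʃi].
But 'ear' keeps [tʃ] in both environments ([fevutʃɔ], [fevutʃi]), so there is no rule changing /tʃ/ to [k] before the NMLZ suffix.
The alternation reflects palatalization before a front vowel: /k/ and /g/ become palato-alveolar [tʃ] and [dʒ] before a front vowel. /k/ is underlying.

/fipak/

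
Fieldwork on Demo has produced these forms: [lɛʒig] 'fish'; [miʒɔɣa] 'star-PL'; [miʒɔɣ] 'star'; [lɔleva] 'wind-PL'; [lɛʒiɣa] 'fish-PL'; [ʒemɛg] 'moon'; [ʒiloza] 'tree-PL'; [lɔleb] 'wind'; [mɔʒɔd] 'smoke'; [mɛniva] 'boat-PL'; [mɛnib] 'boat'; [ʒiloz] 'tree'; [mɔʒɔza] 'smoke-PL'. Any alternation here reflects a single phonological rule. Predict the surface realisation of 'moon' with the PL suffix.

[ʒemɛɣa]

In [lɛʒiɣa] and [lɛʒig] the final segment of 'fish' alternates: [ɣ] ~ [g].
If /ɣ/ were underlying and a rule turned it into [g] in isolation, 'star' would also alternate; but it has [ɣ] in both [miʒɔɣa] and [miʒɔɣ].
The alternation reflects intervocalic spirantization: voiced stops become fricatives between vowels. /g/ is underlying.
From [ʒemɛg] the stem 'moon' is /ʒemɛg/; between vowels this yields [ʒemɛɣa].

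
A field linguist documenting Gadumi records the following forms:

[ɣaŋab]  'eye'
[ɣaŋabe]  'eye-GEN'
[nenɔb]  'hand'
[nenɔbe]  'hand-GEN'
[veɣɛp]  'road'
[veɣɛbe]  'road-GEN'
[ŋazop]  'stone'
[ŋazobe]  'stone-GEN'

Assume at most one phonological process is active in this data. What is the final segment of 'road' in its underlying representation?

/p/

'road' shows [p] ~ [b] at the end of the stem ([veɣɛp] vs [veɣɛbe]).
But 'hand' keeps [b] in both environments ([nenɔb], [nenɔbe]), so there is no rule changing /b/ to [p] in isolation.
The underlying segment must be /p/; voiceless stops become voiced between vowels, yielding [b] there.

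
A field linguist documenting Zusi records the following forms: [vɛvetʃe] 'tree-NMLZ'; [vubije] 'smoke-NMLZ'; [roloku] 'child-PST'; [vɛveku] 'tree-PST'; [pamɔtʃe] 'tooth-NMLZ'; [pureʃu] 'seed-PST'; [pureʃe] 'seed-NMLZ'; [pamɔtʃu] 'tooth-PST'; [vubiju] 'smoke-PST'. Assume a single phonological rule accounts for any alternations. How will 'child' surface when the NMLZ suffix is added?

[rolotʃe]

'tree' shows [k] ~ [tʃ] at the end of the stem ([vɛveku] vs [vɛvetʃe]).
If /tʃ/ were underlying and a rule turned it into [k] before the PST suffix, 'tooth' would also alternate; but it has [tʃ] in both [pamɔtʃu] and [pamɔtʃe].
So /k/ is underlying, and a rule of palatalization before a front vowel — /k/ becomes palato-alveolar [tʃ] before a front vowel — gives [tʃ].
The one attested form of 'child', [roloku], shows underlying /rolok/. Applying the same rule before a front vowel gives [rolotʃe].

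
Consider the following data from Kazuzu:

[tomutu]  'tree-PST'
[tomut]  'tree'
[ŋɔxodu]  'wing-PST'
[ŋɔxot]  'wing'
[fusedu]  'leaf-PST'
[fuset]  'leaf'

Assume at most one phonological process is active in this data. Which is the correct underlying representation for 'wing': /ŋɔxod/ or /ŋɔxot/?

/ŋɔxod/

The stem for 'wing' ends in [d] in [ŋɔxodu] but [t] in [ŋɔxot].
But 'tree' keeps [t] in both environments ([tomutu], [tomut]), so there is no rule changing /t/ to [d] before the PST suffix.
Therefore /d/ is basic and [t] is derived by word-final obstruent devoicing (voiced obstruents become voiceless word-finally).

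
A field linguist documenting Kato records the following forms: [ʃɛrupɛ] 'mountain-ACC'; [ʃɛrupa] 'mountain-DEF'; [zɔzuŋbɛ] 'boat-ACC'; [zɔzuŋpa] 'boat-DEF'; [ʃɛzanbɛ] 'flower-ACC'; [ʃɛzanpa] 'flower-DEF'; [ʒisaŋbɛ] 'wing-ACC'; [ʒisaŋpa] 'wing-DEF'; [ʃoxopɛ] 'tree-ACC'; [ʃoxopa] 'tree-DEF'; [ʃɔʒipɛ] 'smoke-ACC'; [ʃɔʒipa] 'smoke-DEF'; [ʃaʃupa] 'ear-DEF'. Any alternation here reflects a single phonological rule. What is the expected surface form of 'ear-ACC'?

[ʃaʃupɛ]

The ACC suffix surfaces as [-bɛ] and [-pɛ], depending on the final segment of the stem.
The DEF suffix, which begins with [p], is invariant after every stem; so [p] is not altered by any rule here.
So the underlying form is /-bɛ/, and voiced stops become voiceless after a vowel.
After 'ear', which ends in a vowel, the suffix surfaces as [-pɛ], giving [ʃaʃupɛ].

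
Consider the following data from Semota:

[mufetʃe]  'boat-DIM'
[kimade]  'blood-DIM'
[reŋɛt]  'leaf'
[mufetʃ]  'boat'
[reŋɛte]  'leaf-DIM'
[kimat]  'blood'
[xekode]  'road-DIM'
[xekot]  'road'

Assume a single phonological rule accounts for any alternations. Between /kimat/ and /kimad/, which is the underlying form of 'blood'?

/kimad/

The stem for 'blood' ends in [t] in [kimat] but [d] in [kimade].
But 'leaf' keeps [t] in both environments ([reŋɛt], [reŋɛte]), so there is no rule changing /t/ to [d] before the DIM suffix.
So /d/ is underlying, and a rule of word-final obstruent devoicing — voiced obstruents become voiceless word-finally — gives [t].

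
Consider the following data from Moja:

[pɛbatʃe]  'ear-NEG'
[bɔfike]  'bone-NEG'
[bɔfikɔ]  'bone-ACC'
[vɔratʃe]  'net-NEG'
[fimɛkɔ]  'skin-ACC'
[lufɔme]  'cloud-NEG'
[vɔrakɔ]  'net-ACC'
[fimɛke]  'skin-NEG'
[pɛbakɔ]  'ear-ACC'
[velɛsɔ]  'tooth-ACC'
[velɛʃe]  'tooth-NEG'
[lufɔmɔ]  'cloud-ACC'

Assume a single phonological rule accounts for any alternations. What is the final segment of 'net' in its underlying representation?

The root 'net' surfaces as [vɔratʃe] and [vɔrakɔ], with a stem-final [tʃ] ~ [k] alternation.
But 'skin' keeps [k] in both environments ([fimɛke], [fimɛkɔ]), so there is no rule changing /k/ to [tʃ] before the NEG suffix.
Therefore /tʃ/ is basic and [k] is derived by depalatalization (palato-alveolar /tʃ/ and /ʃ/ become [k] and [s] when no front vowel follows).

/tʃ/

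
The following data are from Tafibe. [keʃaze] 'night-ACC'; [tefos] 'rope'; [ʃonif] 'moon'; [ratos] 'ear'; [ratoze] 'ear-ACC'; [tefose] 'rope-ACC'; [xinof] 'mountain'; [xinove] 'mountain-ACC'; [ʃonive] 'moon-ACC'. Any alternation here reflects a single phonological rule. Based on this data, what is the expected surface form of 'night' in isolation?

[keʃas]

In [ratoze] and [ratos] the final segment of 'ear' alternates: [z] ~ [s].
If /s/ were underlying and a rule turned it into [z] before the ACC suffix, 'rope' would also alternate; but it has [s] in both [tefose] and [tefos].
The alternation reflects word-final obstruent devoicing: voiced obstruents become voiceless word-finally. /z/ is underlying.
From [keʃaze] the stem 'night' is /keʃaz/; word-finally this yields [keʃas].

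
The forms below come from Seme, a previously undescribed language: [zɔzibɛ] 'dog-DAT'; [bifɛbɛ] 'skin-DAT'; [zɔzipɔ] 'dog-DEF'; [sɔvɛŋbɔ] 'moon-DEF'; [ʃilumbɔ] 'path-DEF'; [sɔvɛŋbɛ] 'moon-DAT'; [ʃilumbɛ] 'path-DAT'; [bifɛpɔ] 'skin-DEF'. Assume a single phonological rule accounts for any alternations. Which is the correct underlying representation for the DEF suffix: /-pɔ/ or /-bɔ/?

The DEF morpheme has two allomorphs, [-bɔ] and [-pɔ].
The DAT suffix, which begins with [b], is invariant after every stem; so [b] is not altered by any rule here.
So the underlying form is /-pɔ/, and voiceless stops become voiced after a nasal.

/-pɔ/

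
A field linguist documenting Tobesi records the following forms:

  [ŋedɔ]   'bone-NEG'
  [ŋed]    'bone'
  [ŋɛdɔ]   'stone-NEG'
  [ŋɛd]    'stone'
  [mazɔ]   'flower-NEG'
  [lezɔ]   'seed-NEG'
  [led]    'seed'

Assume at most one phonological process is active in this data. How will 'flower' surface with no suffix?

The stem for 'seed' ends in [z] in [lezɔ] but [d] in [led].
If /d/ were underlying and a rule turned it into [z] before the NEG suffix, 'bone' would also alternate; but it has [d] in both [ŋedɔ] and [ŋed].
So /z/ is underlying, and a rule of word-final hardening — voiced fricatives become stops word-finally — gives [d].
From [mazɔ] the stem 'flower' is /maz/; word-finally this yields [mad].

[mad]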